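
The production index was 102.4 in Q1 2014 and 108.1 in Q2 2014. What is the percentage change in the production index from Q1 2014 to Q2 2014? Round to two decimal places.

5.57%

Change = (108.1 − 102.4) / 102.4 × 100
       = 5.7 / 102.4 × 100 = 5.5664%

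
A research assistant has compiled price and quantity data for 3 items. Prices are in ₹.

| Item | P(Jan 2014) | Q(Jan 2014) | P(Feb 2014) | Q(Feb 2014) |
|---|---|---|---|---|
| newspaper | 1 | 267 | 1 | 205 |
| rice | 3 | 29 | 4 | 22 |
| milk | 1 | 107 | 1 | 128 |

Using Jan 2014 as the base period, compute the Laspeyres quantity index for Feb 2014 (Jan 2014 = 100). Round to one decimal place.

Laspeyres quantity index uses base-period prices as weights.
ΣP(Jan 2014)·Q(Feb 2014) = 1×205 + 3×22 + 1×128 = 205 + 66 + 128 = 399
ΣP(Jan 2014)·Q(Jan 2014) = 1×267 + 3×29 + 1×107 = 267 + 87 + 107 = 461
Index = 399 / 461 × 100 = 86.5510

86.6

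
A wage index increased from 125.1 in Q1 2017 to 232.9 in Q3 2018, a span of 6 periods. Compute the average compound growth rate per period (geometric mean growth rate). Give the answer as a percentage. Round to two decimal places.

10.91%

Growth factor = (232.9/125.1)^(1/6) = (1.861711)^(1/6) = 1.109137
Growth rate = 1.109137 − 1 = 0.109137 = 10.9137%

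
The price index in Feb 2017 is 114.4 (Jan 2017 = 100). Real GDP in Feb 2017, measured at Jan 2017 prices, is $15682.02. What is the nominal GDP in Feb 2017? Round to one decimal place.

Nominal = Real × (Index/100) = 15682.02 × (114.4/100)
        = 15682.02 × 1.144 = 17940.2309

17940.2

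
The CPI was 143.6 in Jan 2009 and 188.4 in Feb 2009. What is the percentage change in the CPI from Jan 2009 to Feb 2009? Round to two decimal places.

31.20%

Change = (188.4 − 143.6) / 143.6 × 100
       = 44.8 / 143.6 × 100 = 31.1978%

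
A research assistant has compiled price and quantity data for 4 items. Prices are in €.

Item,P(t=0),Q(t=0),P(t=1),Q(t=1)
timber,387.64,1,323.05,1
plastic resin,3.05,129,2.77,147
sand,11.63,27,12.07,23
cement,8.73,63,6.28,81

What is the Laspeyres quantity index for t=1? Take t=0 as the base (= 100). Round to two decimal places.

Laspeyres quantity index uses base-period prices as weights.
ΣP(t=0)·Q(t=1) = 387.64×1 + 3.05×147 + 11.63×23 + 8.73×81 = 387.64 + 448.35 + 267.49 + 707.13 = 1810.61
ΣP(t=0)·Q(t=0) = 387.64×1 + 3.05×129 + 11.63×27 + 8.73×63 = 387.64 + 393.45 + 314.01 + 549.99 = 1645.09
Index = 1810.61 / 1645.09 × 100 = 110.0615

110.06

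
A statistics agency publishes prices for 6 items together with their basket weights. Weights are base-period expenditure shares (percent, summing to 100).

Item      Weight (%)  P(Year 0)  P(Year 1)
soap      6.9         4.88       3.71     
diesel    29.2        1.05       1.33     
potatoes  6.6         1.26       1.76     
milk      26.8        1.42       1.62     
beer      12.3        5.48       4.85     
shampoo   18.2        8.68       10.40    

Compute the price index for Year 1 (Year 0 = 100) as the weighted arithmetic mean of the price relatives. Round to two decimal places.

soap: 6.9 × (3.71/4.88) = 6.9 × 0.760246 = 5.2457
diesel: 29.2 × (1.33/1.05) = 29.2 × 1.266667 = 36.9867
potatoes: 6.6 × (1.76/1.26) = 6.6 × 1.396825 = 9.2190
milk: 26.8 × (1.62/1.42) = 26.8 × 1.140845 = 30.5746
beer: 12.3 × (4.85/5.48) = 12.3 × 0.885036 = 10.8859
shampoo: 18.2 × (10.40/8.68) = 18.2 × 1.198157 = 21.8065
Index = Σ wᵢ·(p₁ᵢ/p₀ᵢ) = 5.2457 + 36.9867 + 9.2190 + 30.5746 + 10.8859 + 21.8065 = 114.7185

114.72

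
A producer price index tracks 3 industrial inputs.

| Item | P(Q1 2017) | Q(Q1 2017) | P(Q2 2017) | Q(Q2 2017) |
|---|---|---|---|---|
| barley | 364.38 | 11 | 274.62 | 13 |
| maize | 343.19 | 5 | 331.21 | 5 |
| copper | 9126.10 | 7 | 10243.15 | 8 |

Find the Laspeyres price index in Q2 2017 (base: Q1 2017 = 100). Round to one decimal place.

109.7

Laspeyres price index uses base-period quantities as weights.
ΣP(Q2 2017)·Q(Q1 2017) = 274.62×11 + 331.21×5 + 10243.15×7 = 3020.82 + 1656.05 + 71702.05 = 76378.92
ΣP(Q1 2017)·Q(Q1 2017) = 364.38×11 + 343.19×5 + 9126.10×7 = 4008.18 + 1715.95 + 63882.7 = 69606.83
Index = 76378.92 / 69606.83 × 100 = 109.7291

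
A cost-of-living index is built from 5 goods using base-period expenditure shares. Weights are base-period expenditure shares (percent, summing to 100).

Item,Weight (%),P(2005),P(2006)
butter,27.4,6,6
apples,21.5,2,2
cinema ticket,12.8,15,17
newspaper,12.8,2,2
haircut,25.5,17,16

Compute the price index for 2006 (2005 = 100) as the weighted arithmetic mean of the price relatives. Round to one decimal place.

butter: 27.4 × (6/6) = 27.4 × 1.000000 = 27.4000
apples: 21.5 × (2/2) = 21.5 × 1.000000 = 21.5000
cinema ticket: 12.8 × (17/15) = 12.8 × 1.133333 = 14.5067
newspaper: 12.8 × (2/2) = 12.8 × 1.000000 = 12.8000
haircut: 25.5 × (16/17) = 25.5 × 0.941176 = 24.0000
Index = Σ wᵢ·(p₁ᵢ/p₀ᵢ) = 27.4000 + 21.5000 + 14.5067 + 12.8000 + 24.0000 = 100.2067

100.2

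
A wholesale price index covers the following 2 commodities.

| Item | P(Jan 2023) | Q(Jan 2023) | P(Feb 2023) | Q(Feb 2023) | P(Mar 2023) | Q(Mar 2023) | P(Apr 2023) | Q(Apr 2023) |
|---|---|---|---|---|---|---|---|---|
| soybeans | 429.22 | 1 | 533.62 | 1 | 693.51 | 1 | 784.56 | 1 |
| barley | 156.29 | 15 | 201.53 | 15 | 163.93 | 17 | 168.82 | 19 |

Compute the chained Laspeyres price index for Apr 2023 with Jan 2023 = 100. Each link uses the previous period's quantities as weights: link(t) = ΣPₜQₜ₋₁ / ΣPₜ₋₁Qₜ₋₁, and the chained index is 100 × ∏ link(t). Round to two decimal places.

Link Jan 2023→Feb 2023:
ΣP(Feb 2023)Q(Jan 2023) = 533.62×1 + 201.53×15 = 533.62 + 3022.95 = 3556.57
ΣP(Jan 2023)Q(Jan 2023) = 429.22×1 + 156.29×15 = 429.22 + 2344.35 = 2773.57
link = 3556.57/2773.57 = 1.282308
Link Feb 2023→Mar 2023:
ΣP(Mar 2023)Q(Feb 2023) = 693.51×1 + 163.93×15 = 693.51 + 2458.95 = 3152.46
ΣP(Feb 2023)Q(Feb 2023) = 533.62×1 + 201.53×15 = 533.62 + 3022.95 = 3556.57
link = 3152.46/3556.57 = 0.886376
Link Mar 2023→Apr 2023:
ΣP(Apr 2023)Q(Mar 2023) = 784.56×1 + 168.82×17 = 784.56 + 2869.94 = 3654.5
ΣP(Mar 2023)Q(Mar 2023) = 693.51×1 + 163.93×17 = 693.51 + 2786.81 = 3480.32
link = 3654.5/3480.32 = 1.050047
Chained index = 100 × 1.282308 × 0.886376 × 1.050047 = 119.3491

119.35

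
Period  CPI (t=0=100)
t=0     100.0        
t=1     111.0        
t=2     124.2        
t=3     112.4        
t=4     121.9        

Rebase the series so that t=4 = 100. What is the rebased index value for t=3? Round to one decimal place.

Rebased(t=3) = 112.4 / 121.9 × 100 = 92.2067

92.2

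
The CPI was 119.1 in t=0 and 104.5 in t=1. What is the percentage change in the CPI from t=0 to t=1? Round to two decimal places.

Change = (104.5 − 119.1) / 119.1 × 100
       = -14.6 / 119.1 × 100 = -12.2586%

-12.26%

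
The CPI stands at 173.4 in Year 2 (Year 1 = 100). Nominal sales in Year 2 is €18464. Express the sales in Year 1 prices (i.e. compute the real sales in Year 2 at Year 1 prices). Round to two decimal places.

10648.21

Real = Nominal ÷ (Index/100) = 18464 ÷ (173.4/100)
     = 18464 ÷ 1.734 = 10648.2122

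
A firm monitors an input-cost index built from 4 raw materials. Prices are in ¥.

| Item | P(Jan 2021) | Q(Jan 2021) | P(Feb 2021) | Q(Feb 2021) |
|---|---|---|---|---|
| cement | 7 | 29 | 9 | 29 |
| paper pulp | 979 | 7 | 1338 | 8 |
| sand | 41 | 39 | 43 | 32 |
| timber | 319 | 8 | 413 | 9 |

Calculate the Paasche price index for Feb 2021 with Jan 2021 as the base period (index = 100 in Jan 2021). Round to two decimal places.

Paasche price index uses current-period quantities as weights.
ΣP(Feb 2021)·Q(Feb 2021) = 9×29 + 1338×8 + 43×32 + 413×9 = 261 + 10704 + 1376 + 3717 = 16058
ΣP(Jan 2021)·Q(Feb 2021) = 7×29 + 979×8 + 41×32 + 319×9 = 203 + 7832 + 1312 + 2871 = 12218
Index = 16058 / 12218 × 100 = 131.4290

131.43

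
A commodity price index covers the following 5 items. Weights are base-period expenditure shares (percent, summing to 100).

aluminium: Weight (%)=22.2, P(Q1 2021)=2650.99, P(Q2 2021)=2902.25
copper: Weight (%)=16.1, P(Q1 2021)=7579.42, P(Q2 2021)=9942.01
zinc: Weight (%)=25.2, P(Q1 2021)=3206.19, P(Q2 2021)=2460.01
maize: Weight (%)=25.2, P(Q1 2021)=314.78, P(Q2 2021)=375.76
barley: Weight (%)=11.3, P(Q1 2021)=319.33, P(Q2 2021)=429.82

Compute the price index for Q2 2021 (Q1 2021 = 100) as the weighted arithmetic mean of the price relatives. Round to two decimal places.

aluminium: 22.2 × (2902.25/2650.99) = 22.2 × 1.094780 = 24.3041
copper: 16.1 × (9942.01/7579.42) = 16.1 × 1.311711 = 21.1186
zinc: 25.2 × (2460.01/3206.19) = 25.2 × 0.767269 = 19.3352
maize: 25.2 × (375.76/314.78) = 25.2 × 1.193723 = 30.0818
barley: 11.3 × (429.82/319.33) = 11.3 × 1.346006 = 15.2099
Index = Σ wᵢ·(p₁ᵢ/p₀ᵢ) = 24.3041 + 21.1186 + 19.3352 + 30.0818 + 15.2099 = 110.0495

110.05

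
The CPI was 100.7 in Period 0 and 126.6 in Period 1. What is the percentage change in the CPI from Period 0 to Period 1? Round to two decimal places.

Change = (126.6 − 100.7) / 100.7 × 100
       = 25.9 / 100.7 × 100 = 25.7200%

25.72%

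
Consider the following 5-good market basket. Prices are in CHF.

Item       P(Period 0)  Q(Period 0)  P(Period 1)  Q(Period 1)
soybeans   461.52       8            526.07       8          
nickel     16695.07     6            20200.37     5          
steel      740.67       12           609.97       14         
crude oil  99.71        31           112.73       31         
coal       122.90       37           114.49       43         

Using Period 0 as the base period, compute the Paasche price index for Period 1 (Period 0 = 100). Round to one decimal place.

Paasche price index uses current-period quantities as weights.
ΣP(Period 1)·Q(Period 1) = 526.07×8 + 20200.37×5 + 609.97×14 + 112.73×31 + 114.49×43 = 4208.56 + 101001.85 + 8539.58 + 3494.63 + 4923.07 = 122167.69
ΣP(Period 0)·Q(Period 1) = 461.52×8 + 16695.07×5 + 740.67×14 + 99.71×31 + 122.90×43 = 3692.16 + 83475.35 + 10369.38 + 3091.01 + 5284.7 = 105912.6
Index = 122167.69 / 105912.6 × 100 = 115.3476

115.3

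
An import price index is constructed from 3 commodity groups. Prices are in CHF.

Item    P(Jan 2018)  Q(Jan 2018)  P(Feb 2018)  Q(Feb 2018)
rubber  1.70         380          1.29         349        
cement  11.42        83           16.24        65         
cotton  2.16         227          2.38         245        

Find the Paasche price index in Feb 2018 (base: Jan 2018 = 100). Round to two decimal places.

112.02

Paasche price index uses current-period quantities as weights.
ΣP(Feb 2018)·Q(Feb 2018) = 1.29×349 + 16.24×65 + 2.38×245 = 450.21 + 1055.6 + 583.1 = 2088.91
ΣP(Jan 2018)·Q(Feb 2018) = 1.70×349 + 11.42×65 + 2.16×245 = 593.3 + 742.3 + 529.2 = 1864.8
Index = 2088.91 / 1864.8 × 100 = 112.0179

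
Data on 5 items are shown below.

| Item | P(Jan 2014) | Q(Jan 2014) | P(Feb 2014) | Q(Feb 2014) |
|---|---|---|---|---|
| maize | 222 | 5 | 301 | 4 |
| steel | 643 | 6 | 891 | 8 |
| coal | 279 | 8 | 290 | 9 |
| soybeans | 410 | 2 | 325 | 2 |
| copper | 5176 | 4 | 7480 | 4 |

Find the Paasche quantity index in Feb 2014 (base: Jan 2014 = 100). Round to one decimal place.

Paasche quantity index uses current-period prices as weights.
ΣP(Feb 2014)·Q(Feb 2014) = 301×4 + 891×8 + 290×9 + 325×2 + 7480×4 = 1204 + 7128 + 2610 + 650 + 29920 = 41512
ΣP(Feb 2014)·Q(Jan 2014) = 301×5 + 891×6 + 290×8 + 325×2 + 7480×4 = 1505 + 5346 + 2320 + 650 + 29920 = 39741
Index = 41512 / 39741 × 100 = 104.4564

104.5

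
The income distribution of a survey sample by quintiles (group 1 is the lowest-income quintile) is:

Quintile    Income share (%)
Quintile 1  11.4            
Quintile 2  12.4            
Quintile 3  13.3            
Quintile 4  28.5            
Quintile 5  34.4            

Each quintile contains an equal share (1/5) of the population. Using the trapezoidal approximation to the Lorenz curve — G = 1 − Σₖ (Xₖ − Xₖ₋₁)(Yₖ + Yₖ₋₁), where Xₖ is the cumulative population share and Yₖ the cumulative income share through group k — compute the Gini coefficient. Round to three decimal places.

Cumulative income shares Yₖ: 0.1140, 0.2380, 0.3710, 0.6560, 1.0000
Σ (Xₖ−Xₖ₋₁)(Yₖ+Yₖ₋₁) = (1/5)(0.1140+0.0000) + (1/5)(0.2380+0.1140) + (1/5)(0.3710+0.2380) + (1/5)(0.6560+0.3710) + (1/5)(1.0000+0.6560)
  = 0.0228 + 0.0704 + 0.1218 + 0.2054 + 0.3312 = 0.7516
G = 1 − 0.7516 = 0.2484

0.248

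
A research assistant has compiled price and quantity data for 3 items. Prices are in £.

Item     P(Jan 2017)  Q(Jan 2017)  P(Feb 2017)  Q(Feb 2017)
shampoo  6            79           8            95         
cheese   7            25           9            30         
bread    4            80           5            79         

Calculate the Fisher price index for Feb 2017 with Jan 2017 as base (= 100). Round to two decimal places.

129.87

Laspeyres component (base-period weights):
ΣP(Feb 2017)Q(Jan 2017) = 8×79 + 9×25 + 5×80 = 632 + 225 + 400 = 1257
ΣP(Jan 2017)Q(Jan 2017) = 6×79 + 7×25 + 4×80 = 474 + 175 + 320 = 969
L = 1257 / 969 × 100 = 129.7214
Paasche component (current-period weights):
ΣP(Feb 2017)Q(Feb 2017) = 8×95 + 9×30 + 5×79 = 760 + 270 + 395 = 1425
ΣP(Jan 2017)Q(Feb 2017) = 6×95 + 7×30 + 4×79 = 570 + 210 + 316 = 1096
P = 1425 / 1096 × 100 = 130.0182
Fisher = √(L × P) = √(129.7214 × 130.0182) = 129.8697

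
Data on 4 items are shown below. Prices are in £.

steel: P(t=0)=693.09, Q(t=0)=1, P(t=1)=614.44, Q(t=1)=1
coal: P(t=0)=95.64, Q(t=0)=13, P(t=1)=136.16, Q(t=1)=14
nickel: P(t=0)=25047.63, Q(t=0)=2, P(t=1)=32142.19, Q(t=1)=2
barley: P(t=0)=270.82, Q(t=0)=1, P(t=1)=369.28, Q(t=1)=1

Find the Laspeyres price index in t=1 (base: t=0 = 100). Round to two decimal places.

Laspeyres price index uses base-period quantities as weights.
ΣP(t=1)·Q(t=0) = 614.44×1 + 136.16×13 + 32142.19×2 + 369.28×1 = 614.44 + 1770.08 + 64284.38 + 369.28 = 67038.18
ΣP(t=0)·Q(t=0) = 693.09×1 + 95.64×13 + 25047.63×2 + 270.82×1 = 693.09 + 1243.32 + 50095.26 + 270.82 = 52302.49
Index = 67038.18 / 52302.49 × 100 = 128.1740

128.17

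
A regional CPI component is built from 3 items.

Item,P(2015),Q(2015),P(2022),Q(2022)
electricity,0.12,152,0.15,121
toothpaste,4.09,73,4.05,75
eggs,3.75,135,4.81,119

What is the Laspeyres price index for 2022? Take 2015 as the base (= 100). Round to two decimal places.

117.59

Laspeyres price index uses base-period quantities as weights.
ΣP(2022)·Q(2015) = 0.15×152 + 4.05×73 + 4.81×135 = 22.8 + 295.65 + 649.35 = 967.8
ΣP(2015)·Q(2015) = 0.12×152 + 4.09×73 + 3.75×135 = 18.24 + 298.57 + 506.25 = 823.06
Index = 967.8 / 823.06 × 100 = 117.5856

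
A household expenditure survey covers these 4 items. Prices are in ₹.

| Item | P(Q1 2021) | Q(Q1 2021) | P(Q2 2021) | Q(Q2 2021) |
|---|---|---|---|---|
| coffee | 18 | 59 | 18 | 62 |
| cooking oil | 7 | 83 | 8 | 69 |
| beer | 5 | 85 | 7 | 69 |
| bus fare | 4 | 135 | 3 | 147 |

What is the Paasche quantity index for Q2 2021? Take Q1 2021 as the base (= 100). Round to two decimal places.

95.08

Paasche quantity index uses current-period prices as weights.
ΣP(Q2 2021)·Q(Q2 2021) = 18×62 + 8×69 + 7×69 + 3×147 = 1116 + 552 + 483 + 441 = 2592
ΣP(Q2 2021)·Q(Q1 2021) = 18×59 + 8×83 + 7×85 + 3×135 = 1062 + 664 + 595 + 405 = 2726
Index = 2592 / 2726 × 100 = 95.0844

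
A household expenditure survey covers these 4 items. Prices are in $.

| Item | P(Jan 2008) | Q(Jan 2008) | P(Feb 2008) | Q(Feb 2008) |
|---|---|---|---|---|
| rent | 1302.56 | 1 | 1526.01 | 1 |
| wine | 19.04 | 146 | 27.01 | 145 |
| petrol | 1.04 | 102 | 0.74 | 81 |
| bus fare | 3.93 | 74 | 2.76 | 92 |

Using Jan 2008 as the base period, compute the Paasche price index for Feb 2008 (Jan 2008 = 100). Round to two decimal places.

Paasche price index uses current-period quantities as weights.
ΣP(Feb 2008)·Q(Feb 2008) = 1526.01×1 + 27.01×145 + 0.74×81 + 2.76×92 = 1526.01 + 3916.45 + 59.94 + 253.92 = 5756.32
ΣP(Jan 2008)·Q(Feb 2008) = 1302.56×1 + 19.04×145 + 1.04×81 + 3.93×92 = 1302.56 + 2760.8 + 84.24 + 361.56 = 4509.16
Index = 5756.32 / 4509.16 × 100 = 127.6584

127.66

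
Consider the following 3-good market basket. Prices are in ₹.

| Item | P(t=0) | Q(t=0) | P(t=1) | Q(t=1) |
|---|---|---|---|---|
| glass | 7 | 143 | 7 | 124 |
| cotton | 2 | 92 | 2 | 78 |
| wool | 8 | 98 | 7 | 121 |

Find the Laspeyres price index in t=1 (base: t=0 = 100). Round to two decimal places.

Laspeyres price index uses base-period quantities as weights.
ΣP(t=1)·Q(t=0) = 7×143 + 2×92 + 7×98 = 1001 + 184 + 686 = 1871
ΣP(t=0)·Q(t=0) = 7×143 + 2×92 + 8×98 = 1001 + 184 + 784 = 1969
Index = 1871 / 1969 × 100 = 95.0229

95.02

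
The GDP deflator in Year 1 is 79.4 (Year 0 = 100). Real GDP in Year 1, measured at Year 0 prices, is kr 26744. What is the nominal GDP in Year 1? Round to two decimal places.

21234.74

Nominal = Real × (Index/100) = 26744 × (79.4/100)
        = 26744 × 0.794 = 21234.7360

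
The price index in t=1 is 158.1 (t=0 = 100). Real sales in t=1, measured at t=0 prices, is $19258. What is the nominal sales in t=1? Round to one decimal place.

30446.9

Nominal = Real × (Index/100) = 19258 × (158.1/100)
        = 19258 × 1.581 = 30446.8980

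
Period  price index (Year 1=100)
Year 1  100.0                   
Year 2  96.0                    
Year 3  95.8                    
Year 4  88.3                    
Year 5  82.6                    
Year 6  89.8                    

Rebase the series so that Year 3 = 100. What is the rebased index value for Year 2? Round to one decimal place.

100.2

Rebased(Year 2) = 96.0 / 95.8 × 100 = 100.2088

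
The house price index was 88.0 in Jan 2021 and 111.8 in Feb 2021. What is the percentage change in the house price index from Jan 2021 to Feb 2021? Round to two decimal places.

Change = (111.8 − 88.0) / 88.0 × 100
       = 23.8 / 88.0 × 100 = 27.0455%

27.05%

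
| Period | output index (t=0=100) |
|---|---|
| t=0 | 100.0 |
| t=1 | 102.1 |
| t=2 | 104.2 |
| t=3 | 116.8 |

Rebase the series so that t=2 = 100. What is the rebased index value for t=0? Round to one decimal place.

Rebased(t=0) = 100.0 / 104.2 × 100 = 95.9693

96.0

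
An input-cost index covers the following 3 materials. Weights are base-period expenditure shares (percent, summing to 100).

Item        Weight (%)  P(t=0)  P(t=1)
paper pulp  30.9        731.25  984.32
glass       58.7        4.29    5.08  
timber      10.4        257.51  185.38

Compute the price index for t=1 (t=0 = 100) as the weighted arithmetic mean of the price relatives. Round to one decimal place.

118.6

paper pulp: 30.9 × (984.32/731.25) = 30.9 × 1.346079 = 41.5938
glass: 58.7 × (5.08/4.29) = 58.7 × 1.184149 = 69.5096
timber: 10.4 × (185.38/257.51) = 10.4 × 0.719894 = 7.4869
Index = Σ wᵢ·(p₁ᵢ/p₀ᵢ) = 41.5938 + 69.5096 + 7.4869 = 118.5903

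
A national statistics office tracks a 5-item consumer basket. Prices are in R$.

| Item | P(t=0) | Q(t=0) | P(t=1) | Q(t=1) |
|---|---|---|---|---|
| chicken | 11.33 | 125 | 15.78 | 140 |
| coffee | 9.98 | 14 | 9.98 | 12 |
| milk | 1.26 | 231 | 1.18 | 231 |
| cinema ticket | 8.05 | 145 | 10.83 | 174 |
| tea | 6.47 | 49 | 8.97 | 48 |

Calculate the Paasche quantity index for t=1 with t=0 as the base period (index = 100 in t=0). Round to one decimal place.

111.9

Paasche quantity index uses current-period prices as weights.
ΣP(t=1)·Q(t=1) = 15.78×140 + 9.98×12 + 1.18×231 + 10.83×174 + 8.97×48 = 2209.2 + 119.76 + 272.58 + 1884.42 + 430.56 = 4916.52
ΣP(t=1)·Q(t=0) = 15.78×125 + 9.98×14 + 1.18×231 + 10.83×145 + 8.97×49 = 1972.5 + 139.72 + 272.58 + 1570.35 + 439.53 = 4394.68
Index = 4916.52 / 4394.68 × 100 = 111.8744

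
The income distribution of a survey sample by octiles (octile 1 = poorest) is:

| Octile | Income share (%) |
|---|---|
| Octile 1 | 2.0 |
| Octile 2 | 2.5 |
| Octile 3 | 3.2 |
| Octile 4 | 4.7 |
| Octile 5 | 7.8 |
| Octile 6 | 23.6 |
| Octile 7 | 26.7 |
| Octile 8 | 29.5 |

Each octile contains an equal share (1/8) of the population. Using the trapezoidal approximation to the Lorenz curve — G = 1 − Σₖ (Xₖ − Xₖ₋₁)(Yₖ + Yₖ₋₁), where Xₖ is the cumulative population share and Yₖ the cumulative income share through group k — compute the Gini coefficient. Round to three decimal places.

0.472

Cumulative income shares Yₖ: 0.0200, 0.0450, 0.0770, 0.1240, 0.2020, 0.4380, 0.7050, 1.0000
Σ (Xₖ−Xₖ₋₁)(Yₖ+Yₖ₋₁) = (1/8)(0.0200+0.0000) + (1/8)(0.0450+0.0200) + (1/8)(0.0770+0.0450) + (1/8)(0.1240+0.0770) + (1/8)(0.2020+0.1240) + (1/8)(0.4380+0.2020) + (1/8)(0.7050+0.4380) + (1/8)(1.0000+0.7050)
  = 0.0025 + 0.0081 + 0.0152 + 0.0251 + 0.0408 + 0.0800 + 0.1429 + 0.2131 = 0.5278
G = 1 − 0.5278 = 0.4722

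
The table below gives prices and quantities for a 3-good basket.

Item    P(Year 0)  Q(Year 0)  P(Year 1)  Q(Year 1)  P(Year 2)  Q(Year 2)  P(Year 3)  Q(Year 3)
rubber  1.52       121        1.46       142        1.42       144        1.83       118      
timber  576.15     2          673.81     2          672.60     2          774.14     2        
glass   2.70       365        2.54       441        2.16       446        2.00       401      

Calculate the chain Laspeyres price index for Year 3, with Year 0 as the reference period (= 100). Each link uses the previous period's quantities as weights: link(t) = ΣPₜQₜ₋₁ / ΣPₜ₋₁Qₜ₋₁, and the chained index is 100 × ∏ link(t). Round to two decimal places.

Link Year 0→Year 1:
ΣP(Year 1)Q(Year 0) = 1.46×121 + 673.81×2 + 2.54×365 = 176.66 + 1347.62 + 927.1 = 2451.38
ΣP(Year 0)Q(Year 0) = 1.52×121 + 576.15×2 + 2.70×365 = 183.92 + 1152.3 + 985.5 = 2321.72
link = 2451.38/2321.72 = 1.055847
Link Year 1→Year 2:
ΣP(Year 2)Q(Year 1) = 1.42×142 + 672.60×2 + 2.16×441 = 201.64 + 1345.2 + 952.56 = 2499.4
ΣP(Year 1)Q(Year 1) = 1.46×142 + 673.81×2 + 2.54×441 = 207.32 + 1347.62 + 1120.14 = 2675.08
link = 2499.4/2675.08 = 0.934327
Link Year 2→Year 3:
ΣP(Year 3)Q(Year 2) = 1.83×144 + 774.14×2 + 2.00×446 = 263.52 + 1548.28 + 892 = 2703.8
ΣP(Year 2)Q(Year 2) = 1.42×144 + 672.60×2 + 2.16×446 = 204.48 + 1345.2 + 963.36 = 2513.04
link = 2703.8/2513.04 = 1.075908
Chained index = 100 × 1.055847 × 0.934327 × 1.075908 = 106.1390

106.14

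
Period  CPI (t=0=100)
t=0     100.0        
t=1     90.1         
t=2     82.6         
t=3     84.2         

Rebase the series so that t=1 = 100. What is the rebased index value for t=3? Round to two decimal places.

Rebased(t=3) = 84.2 / 90.1 × 100 = 93.4517

93.45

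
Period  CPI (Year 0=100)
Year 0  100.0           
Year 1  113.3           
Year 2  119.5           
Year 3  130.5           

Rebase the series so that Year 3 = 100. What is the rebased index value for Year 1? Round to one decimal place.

Rebased(Year 1) = 113.3 / 130.5 × 100 = 86.8199

86.8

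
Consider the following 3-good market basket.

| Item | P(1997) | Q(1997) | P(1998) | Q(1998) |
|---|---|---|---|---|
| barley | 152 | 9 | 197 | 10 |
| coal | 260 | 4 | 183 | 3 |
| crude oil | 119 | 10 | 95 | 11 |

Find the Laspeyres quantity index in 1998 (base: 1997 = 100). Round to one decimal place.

100.3

Laspeyres quantity index uses base-period prices as weights.
ΣP(1997)·Q(1998) = 152×10 + 260×3 + 119×11 = 1520 + 780 + 1309 = 3609
ΣP(1997)·Q(1997) = 152×9 + 260×4 + 119×10 = 1368 + 1040 + 1190 = 3598
Index = 3609 / 3598 × 100 = 100.3057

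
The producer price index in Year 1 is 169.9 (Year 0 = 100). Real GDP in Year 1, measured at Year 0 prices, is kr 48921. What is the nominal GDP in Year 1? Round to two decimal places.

Nominal = Real × (Index/100) = 48921 × (169.9/100)
        = 48921 × 1.699 = 83116.7790

83116.78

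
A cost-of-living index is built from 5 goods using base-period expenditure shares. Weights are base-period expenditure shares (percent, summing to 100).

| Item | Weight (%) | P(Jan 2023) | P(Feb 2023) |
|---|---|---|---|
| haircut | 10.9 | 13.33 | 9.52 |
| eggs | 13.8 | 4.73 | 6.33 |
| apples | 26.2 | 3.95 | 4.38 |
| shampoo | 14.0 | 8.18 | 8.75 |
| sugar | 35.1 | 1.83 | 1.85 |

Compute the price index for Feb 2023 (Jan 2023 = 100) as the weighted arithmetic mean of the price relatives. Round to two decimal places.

haircut: 10.9 × (9.52/13.33) = 10.9 × 0.714179 = 7.7845
eggs: 13.8 × (6.33/4.73) = 13.8 × 1.338266 = 18.4681
apples: 26.2 × (4.38/3.95) = 26.2 × 1.108861 = 29.0522
shampoo: 14.0 × (8.75/8.18) = 14.0 × 1.069682 = 14.9756
sugar: 35.1 × (1.85/1.83) = 35.1 × 1.010929 = 35.4836
Index = Σ wᵢ·(p₁ᵢ/p₀ᵢ) = 7.7845 + 18.4681 + 29.0522 + 14.9756 + 35.4836 = 105.7639

105.76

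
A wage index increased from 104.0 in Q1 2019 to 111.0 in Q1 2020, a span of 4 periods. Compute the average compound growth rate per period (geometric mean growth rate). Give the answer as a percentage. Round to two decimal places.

Growth factor = (111.0/104.0)^(1/4) = (1.067308)^(1/4) = 1.016418
Growth rate = 1.016418 − 1 = 0.016418 = 1.6418%

1.64%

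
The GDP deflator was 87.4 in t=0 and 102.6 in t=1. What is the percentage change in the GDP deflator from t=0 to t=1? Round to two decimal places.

Change = (102.6 − 87.4) / 87.4 × 100
       = 15.2 / 87.4 × 100 = 17.3913%

17.39%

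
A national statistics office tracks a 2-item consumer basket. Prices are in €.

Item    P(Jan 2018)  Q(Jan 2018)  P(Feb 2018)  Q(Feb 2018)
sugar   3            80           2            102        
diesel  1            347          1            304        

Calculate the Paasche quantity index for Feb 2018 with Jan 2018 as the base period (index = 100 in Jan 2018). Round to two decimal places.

Paasche quantity index uses current-period prices as weights.
ΣP(Feb 2018)·Q(Feb 2018) = 2×102 + 1×304 = 204 + 304 = 508
ΣP(Feb 2018)·Q(Jan 2018) = 2×80 + 1×347 = 160 + 347 = 507
Index = 508 / 507 × 100 = 100.1972

100.20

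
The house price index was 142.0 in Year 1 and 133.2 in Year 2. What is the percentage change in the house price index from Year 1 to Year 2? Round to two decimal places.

-6.20%

Change = (133.2 − 142.0) / 142.0 × 100
       = -8.8 / 142.0 × 100 = -6.1972%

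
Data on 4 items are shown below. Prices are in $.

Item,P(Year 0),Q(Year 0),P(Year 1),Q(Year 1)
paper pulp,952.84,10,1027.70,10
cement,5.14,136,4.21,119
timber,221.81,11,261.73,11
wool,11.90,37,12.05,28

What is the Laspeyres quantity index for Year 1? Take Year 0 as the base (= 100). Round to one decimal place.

Laspeyres quantity index uses base-period prices as weights.
ΣP(Year 0)·Q(Year 1) = 952.84×10 + 5.14×119 + 221.81×11 + 11.90×28 = 9528.4 + 611.66 + 2439.91 + 333.2 = 12913.17
ΣP(Year 0)·Q(Year 0) = 952.84×10 + 5.14×136 + 221.81×11 + 11.90×37 = 9528.4 + 699.04 + 2439.91 + 440.3 = 13107.65
Index = 12913.17 / 13107.65 × 100 = 98.5163

98.5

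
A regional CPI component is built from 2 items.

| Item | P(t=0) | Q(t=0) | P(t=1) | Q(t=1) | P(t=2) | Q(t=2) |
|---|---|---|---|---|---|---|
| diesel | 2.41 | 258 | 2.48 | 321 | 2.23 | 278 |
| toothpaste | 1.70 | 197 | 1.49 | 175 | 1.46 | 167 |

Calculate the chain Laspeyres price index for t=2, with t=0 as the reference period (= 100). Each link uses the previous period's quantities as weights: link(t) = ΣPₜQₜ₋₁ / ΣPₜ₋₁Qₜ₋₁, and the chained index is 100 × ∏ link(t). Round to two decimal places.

Link t=0→t=1:
ΣP(t=1)Q(t=0) = 2.48×258 + 1.49×197 = 639.84 + 293.53 = 933.37
ΣP(t=0)Q(t=0) = 2.41×258 + 1.70×197 = 621.78 + 334.9 = 956.68
link = 933.37/956.68 = 0.975634
Link t=1→t=2:
ΣP(t=2)Q(t=1) = 2.23×321 + 1.46×175 = 715.83 + 255.5 = 971.33
ΣP(t=1)Q(t=1) = 2.48×321 + 1.49×175 = 796.08 + 260.75 = 1056.83
link = 971.33/1056.83 = 0.919098
Chained index = 100 × 0.975634 × 0.919098 = 89.6703

89.67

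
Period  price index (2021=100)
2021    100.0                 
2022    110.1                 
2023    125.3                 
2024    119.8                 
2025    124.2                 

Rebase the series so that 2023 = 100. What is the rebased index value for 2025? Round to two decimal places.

Rebased(2025) = 124.2 / 125.3 × 100 = 99.1221

99.12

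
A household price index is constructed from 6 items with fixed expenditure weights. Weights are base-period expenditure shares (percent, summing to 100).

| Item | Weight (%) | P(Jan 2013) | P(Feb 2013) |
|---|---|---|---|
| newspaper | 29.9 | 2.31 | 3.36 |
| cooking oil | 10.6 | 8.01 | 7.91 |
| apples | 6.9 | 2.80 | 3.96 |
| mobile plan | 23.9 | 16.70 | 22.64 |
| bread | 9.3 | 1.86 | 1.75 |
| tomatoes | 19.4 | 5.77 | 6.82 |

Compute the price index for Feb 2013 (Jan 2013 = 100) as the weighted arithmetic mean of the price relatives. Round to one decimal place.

127.8

newspaper: 29.9 × (3.36/2.31) = 29.9 × 1.454545 = 43.4909
cooking oil: 10.6 × (7.91/8.01) = 10.6 × 0.987516 = 10.4677
apples: 6.9 × (3.96/2.80) = 6.9 × 1.414286 = 9.7586
mobile plan: 23.9 × (22.64/16.70) = 23.9 × 1.355689 = 32.4010
bread: 9.3 × (1.75/1.86) = 9.3 × 0.940860 = 8.7500
tomatoes: 19.4 × (6.82/5.77) = 19.4 × 1.181976 = 22.9303
Index = Σ wᵢ·(p₁ᵢ/p₀ᵢ) = 43.4909 + 10.4677 + 9.7586 + 32.4010 + 8.7500 + 22.9303 = 127.7984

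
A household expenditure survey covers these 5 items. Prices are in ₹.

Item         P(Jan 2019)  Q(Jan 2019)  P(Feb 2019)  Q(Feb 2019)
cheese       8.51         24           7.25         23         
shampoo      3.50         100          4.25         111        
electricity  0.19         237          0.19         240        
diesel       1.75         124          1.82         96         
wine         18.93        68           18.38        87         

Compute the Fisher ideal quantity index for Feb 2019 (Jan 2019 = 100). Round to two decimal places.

Laspeyres component (base-period weights):
ΣP(Jan 2019)Q(Feb 2019) = 8.51×23 + 3.50×111 + 0.19×240 + 1.75×96 + 18.93×87 = 195.73 + 388.5 + 45.6 + 168 + 1646.91 = 2444.74
ΣP(Jan 2019)Q(Jan 2019) = 8.51×24 + 3.50×100 + 0.19×237 + 1.75×124 + 18.93×68 = 204.24 + 350 + 45.03 + 217 + 1287.24 = 2103.51
L = 2444.74 / 2103.51 × 100 = 116.2219
Paasche component (current-period weights):
ΣP(Feb 2019)Q(Feb 2019) = 7.25×23 + 4.25×111 + 0.19×240 + 1.82×96 + 18.38×87 = 166.75 + 471.75 + 45.6 + 174.72 + 1599.06 = 2457.88
ΣP(Feb 2019)Q(Jan 2019) = 7.25×24 + 4.25×100 + 0.19×237 + 1.82×124 + 18.38×68 = 174 + 425 + 45.03 + 225.68 + 1249.84 = 2119.55
P = 2457.88 / 2119.55 × 100 = 115.9624
Fisher = √(L × P) = √(116.2219 × 115.9624) = 116.0921

116.09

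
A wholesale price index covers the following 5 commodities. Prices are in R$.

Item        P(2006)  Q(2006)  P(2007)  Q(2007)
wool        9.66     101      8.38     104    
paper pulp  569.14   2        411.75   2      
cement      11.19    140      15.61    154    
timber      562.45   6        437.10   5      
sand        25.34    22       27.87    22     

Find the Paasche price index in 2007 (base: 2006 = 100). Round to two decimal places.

Paasche price index uses current-period quantities as weights.
ΣP(2007)·Q(2007) = 8.38×104 + 411.75×2 + 15.61×154 + 437.10×5 + 27.87×22 = 871.52 + 823.5 + 2403.94 + 2185.5 + 613.14 = 6897.6
ΣP(2006)·Q(2007) = 9.66×104 + 569.14×2 + 11.19×154 + 562.45×5 + 25.34×22 = 1004.64 + 1138.28 + 1723.26 + 2812.25 + 557.48 = 7235.91
Index = 6897.6 / 7235.91 × 100 = 95.3246

95.32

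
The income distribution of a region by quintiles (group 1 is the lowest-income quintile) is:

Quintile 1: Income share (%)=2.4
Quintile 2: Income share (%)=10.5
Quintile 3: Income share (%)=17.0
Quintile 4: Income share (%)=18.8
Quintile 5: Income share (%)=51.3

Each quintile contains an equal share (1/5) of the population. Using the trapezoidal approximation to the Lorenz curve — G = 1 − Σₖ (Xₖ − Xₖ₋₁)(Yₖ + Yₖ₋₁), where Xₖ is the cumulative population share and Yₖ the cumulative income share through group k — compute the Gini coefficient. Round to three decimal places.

Cumulative income shares Yₖ: 0.0240, 0.1290, 0.2990, 0.4870, 1.0000
Σ (Xₖ−Xₖ₋₁)(Yₖ+Yₖ₋₁) = (1/5)(0.0240+0.0000) + (1/5)(0.1290+0.0240) + (1/5)(0.2990+0.1290) + (1/5)(0.4870+0.2990) + (1/5)(1.0000+0.4870)
  = 0.0048 + 0.0306 + 0.0856 + 0.1572 + 0.2974 = 0.5756
G = 1 − 0.5756 = 0.4244

0.424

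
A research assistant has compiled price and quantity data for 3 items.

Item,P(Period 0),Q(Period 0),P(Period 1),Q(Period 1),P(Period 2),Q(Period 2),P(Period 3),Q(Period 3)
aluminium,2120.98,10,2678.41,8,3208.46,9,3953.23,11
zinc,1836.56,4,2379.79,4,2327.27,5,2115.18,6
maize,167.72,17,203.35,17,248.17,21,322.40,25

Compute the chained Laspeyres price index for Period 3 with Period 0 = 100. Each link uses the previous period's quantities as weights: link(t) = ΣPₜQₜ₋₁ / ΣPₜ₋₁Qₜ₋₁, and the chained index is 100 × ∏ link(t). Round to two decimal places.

Link Period 0→Period 1:
ΣP(Period 1)Q(Period 0) = 2678.41×10 + 2379.79×4 + 203.35×17 = 26784.1 + 9519.16 + 3456.95 = 39760.21
ΣP(Period 0)Q(Period 0) = 2120.98×10 + 1836.56×4 + 167.72×17 = 21209.8 + 7346.24 + 2851.24 = 31407.28
link = 39760.21/31407.28 = 1.265955
Link Period 1→Period 2:
ΣP(Period 2)Q(Period 1) = 3208.46×8 + 2327.27×4 + 248.17×17 = 25667.68 + 9309.08 + 4218.89 = 39195.65
ΣP(Period 1)Q(Period 1) = 2678.41×8 + 2379.79×4 + 203.35×17 = 21427.28 + 9519.16 + 3456.95 = 34403.39
link = 39195.65/34403.39 = 1.139296
Link Period 2→Period 3:
ΣP(Period 3)Q(Period 2) = 3953.23×9 + 2115.18×5 + 322.40×21 = 35579.07 + 10575.9 + 6770.4 = 52925.37
ΣP(Period 2)Q(Period 2) = 3208.46×9 + 2327.27×5 + 248.17×21 = 28876.14 + 11636.35 + 5211.57 = 45724.06
link = 52925.37/45724.06 = 1.157495
Chained index = 100 × 1.265955 × 1.139296 × 1.157495 = 166.9453

166.95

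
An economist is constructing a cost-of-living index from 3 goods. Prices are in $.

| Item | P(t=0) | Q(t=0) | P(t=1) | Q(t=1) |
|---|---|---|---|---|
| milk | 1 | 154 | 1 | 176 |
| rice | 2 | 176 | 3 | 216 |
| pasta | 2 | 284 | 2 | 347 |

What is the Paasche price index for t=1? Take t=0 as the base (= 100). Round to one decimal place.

Paasche price index uses current-period quantities as weights.
ΣP(t=1)·Q(t=1) = 1×176 + 3×216 + 2×347 = 176 + 648 + 694 = 1518
ΣP(t=0)·Q(t=1) = 1×176 + 2×216 + 2×347 = 176 + 432 + 694 = 1302
Index = 1518 / 1302 × 100 = 116.5899

116.6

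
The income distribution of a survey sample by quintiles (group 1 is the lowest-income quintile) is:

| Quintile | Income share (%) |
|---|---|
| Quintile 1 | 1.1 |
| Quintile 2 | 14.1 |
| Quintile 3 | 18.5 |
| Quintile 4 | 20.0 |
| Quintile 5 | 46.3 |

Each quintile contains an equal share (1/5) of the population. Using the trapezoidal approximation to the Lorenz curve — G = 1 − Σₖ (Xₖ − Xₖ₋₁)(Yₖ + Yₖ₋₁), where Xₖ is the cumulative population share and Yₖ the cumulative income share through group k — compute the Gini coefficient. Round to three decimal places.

0.385

Cumulative income shares Yₖ: 0.0110, 0.1520, 0.3370, 0.5370, 1.0000
Σ (Xₖ−Xₖ₋₁)(Yₖ+Yₖ₋₁) = (1/5)(0.0110+0.0000) + (1/5)(0.1520+0.0110) + (1/5)(0.3370+0.1520) + (1/5)(0.5370+0.3370) + (1/5)(1.0000+0.5370)
  = 0.0022 + 0.0326 + 0.0978 + 0.1748 + 0.3074 = 0.6148
G = 1 − 0.6148 = 0.3852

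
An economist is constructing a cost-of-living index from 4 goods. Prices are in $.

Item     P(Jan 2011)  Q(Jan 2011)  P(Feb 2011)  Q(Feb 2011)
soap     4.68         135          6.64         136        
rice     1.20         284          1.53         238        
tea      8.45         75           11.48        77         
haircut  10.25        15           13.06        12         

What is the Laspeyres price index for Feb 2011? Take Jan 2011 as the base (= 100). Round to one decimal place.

135.7

Laspeyres price index uses base-period quantities as weights.
ΣP(Feb 2011)·Q(Jan 2011) = 6.64×135 + 1.53×284 + 11.48×75 + 13.06×15 = 896.4 + 434.52 + 861 + 195.9 = 2387.82
ΣP(Jan 2011)·Q(Jan 2011) = 4.68×135 + 1.20×284 + 8.45×75 + 10.25×15 = 631.8 + 340.8 + 633.75 + 153.75 = 1760.1
Index = 2387.82 / 1760.1 × 100 = 135.6639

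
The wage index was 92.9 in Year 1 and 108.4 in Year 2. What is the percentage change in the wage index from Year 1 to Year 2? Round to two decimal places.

16.68%

Change = (108.4 − 92.9) / 92.9 × 100
       = 15.5 / 92.9 × 100 = 16.6846%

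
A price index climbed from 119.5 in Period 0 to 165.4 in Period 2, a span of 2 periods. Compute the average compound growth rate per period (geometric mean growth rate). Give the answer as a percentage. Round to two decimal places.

Growth factor = (165.4/119.5)^(1/2) = (1.384100)^(1/2) = 1.176478
Growth rate = 1.176478 − 1 = 0.176478 = 17.6478%

17.65%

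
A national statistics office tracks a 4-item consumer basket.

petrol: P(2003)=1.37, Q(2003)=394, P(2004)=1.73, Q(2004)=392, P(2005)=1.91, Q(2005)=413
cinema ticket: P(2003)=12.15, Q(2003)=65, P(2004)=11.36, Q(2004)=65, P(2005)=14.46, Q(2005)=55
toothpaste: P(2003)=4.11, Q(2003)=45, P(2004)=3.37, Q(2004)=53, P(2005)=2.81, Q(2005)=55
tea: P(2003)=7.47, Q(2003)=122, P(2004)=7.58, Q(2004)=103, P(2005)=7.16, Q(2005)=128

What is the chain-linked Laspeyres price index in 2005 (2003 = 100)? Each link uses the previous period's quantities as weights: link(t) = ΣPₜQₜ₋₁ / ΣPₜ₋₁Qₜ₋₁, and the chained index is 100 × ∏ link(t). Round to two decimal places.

111.54

Link 2003→2004:
ΣP(2004)Q(2003) = 1.73×394 + 11.36×65 + 3.37×45 + 7.58×122 = 681.62 + 738.4 + 151.65 + 924.76 = 2496.43
ΣP(2003)Q(2003) = 1.37×394 + 12.15×65 + 4.11×45 + 7.47×122 = 539.78 + 789.75 + 184.95 + 911.34 = 2425.82
link = 2496.43/2425.82 = 1.029108
Link 2004→2005:
ΣP(2005)Q(2004) = 1.91×392 + 14.46×65 + 2.81×53 + 7.16×103 = 748.72 + 939.9 + 148.93 + 737.48 = 2575.03
ΣP(2004)Q(2004) = 1.73×392 + 11.36×65 + 3.37×53 + 7.58×103 = 678.16 + 738.4 + 178.61 + 780.74 = 2375.91
link = 2575.03/2375.91 = 1.083808
Chained index = 100 × 1.029108 × 1.083808 = 111.5355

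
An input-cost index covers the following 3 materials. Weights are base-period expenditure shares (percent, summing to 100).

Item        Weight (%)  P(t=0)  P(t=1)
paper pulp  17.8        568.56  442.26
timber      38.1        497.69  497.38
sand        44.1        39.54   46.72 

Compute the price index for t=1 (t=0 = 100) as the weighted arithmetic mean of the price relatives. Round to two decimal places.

paper pulp: 17.8 × (442.26/568.56) = 17.8 × 0.777860 = 13.8459
timber: 38.1 × (497.38/497.69) = 38.1 × 0.999377 = 38.0763
sand: 44.1 × (46.72/39.54) = 44.1 × 1.181588 = 52.1080
Index = Σ wᵢ·(p₁ᵢ/p₀ᵢ) = 13.8459 + 38.0763 + 52.1080 = 104.0302

104.03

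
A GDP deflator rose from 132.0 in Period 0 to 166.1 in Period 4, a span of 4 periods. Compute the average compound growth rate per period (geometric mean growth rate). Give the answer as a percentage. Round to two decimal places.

Growth factor = (166.1/132.0)^(1/4) = (1.258333)^(1/4) = 1.059129
Growth rate = 1.059129 − 1 = 0.059129 = 5.9129%

5.91%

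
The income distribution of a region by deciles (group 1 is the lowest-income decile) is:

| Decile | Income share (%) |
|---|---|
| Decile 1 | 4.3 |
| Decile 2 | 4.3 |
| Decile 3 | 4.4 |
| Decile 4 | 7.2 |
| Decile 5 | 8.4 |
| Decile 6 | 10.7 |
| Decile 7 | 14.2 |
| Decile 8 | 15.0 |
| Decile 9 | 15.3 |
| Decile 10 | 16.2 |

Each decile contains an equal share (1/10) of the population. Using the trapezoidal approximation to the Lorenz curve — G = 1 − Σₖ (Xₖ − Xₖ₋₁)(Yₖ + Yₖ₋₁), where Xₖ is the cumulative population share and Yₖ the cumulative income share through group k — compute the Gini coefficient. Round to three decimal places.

Cumulative income shares Yₖ: 0.0430, 0.0860, 0.1300, 0.2020, 0.2860, 0.3930, 0.5350, 0.6850, 0.8380, 1.0000
Σ (Xₖ−Xₖ₋₁)(Yₖ+Yₖ₋₁) = (1/10)(0.0430+0.0000) + (1/10)(0.0860+0.0430) + (1/10)(0.1300+0.0860) + (1/10)(0.2020+0.1300) + (1/10)(0.2860+0.2020) + (1/10)(0.3930+0.2860) + (1/10)(0.5350+0.3930) + (1/10)(0.6850+0.5350) + (1/10)(0.8380+0.6850) + (1/10)(1.0000+0.8380)
  = 0.0043 + 0.0129 + 0.0216 + 0.0332 + 0.0488 + 0.0679 + 0.0928 + 0.1220 + 0.1523 + 0.1838 = 0.7396
G = 1 − 0.7396 = 0.2604

0.260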